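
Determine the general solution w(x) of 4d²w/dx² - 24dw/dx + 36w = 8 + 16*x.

w = 14/27 + 4*x/9 + C1*exp(3*x) + C2*x*exp(3*x)

Divide through by 4: w'' - 6w' + 9w = 2 + 4*x.
Characteristic equation r² - 6r + 9 = 0 has discriminant (-6)² - 4·(9) = 0, so r = 3 is a repeated root.
Hence w_h = (C1 + C2*x)*exp(3*x).
For the particular solution try w_p = A0 + A1*x. Substituting and matching coefficients of each power of x gives A0 = 14/27, A1 = 4/9, so w_p = 14/27 + 4*x/9.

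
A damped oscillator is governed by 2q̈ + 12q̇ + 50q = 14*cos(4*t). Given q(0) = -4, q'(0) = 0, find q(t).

q = 7*cos(4*t)/73 + 56*sin(4*t)/219 - 2915*exp(-3*t)*sin(4*t)/876 - 299*cos(4*t)*exp(-3*t)/73

Divide through by 2: q'' + 6q' + 25q = 7*cos(4*t).
Characteristic equation r² + 6r + 25 = 0 has discriminant (6)² - 4·(25) = -64 < 0, so r = -3 ± 4i.
Hence q_h = C1*cos(4*t)*exp(-3*t) + C2*exp(-3*t)*sin(4*t).
Try q_p = A*cos(4*t) + B*sin(4*t). Substituting and equating the coefficients of cos(4t) and sin(4t) gives A = 7/73, B = 56/219, so q_p = 7*cos(4*t)/73 + 56*sin(4*t)/219.
General solution: q = 7*cos(4*t)/73 + 56*sin(4*t)/219 + C1*cos(4*t)*exp(-3*t) + C2*exp(-3*t)*sin(4*t).
Apply the initial conditions: q(0) = 7/73 + C1 = -4 and q'(0) = 224/219 - 3*C1 + 4*C2 = 0. Solving gives C1 = -299/73, C2 = -2915/876.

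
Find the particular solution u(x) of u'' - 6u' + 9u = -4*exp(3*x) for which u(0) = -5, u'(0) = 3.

u = -5*exp(3*x) - 2*x**2*exp(3*x) + 18*x*exp(3*x)

Characteristic equation r² - 6r + 9 = 0 has discriminant (-6)² - 4·(9) = 0, so r = 3 is a repeated root.
Hence u_h = (C1 + C2*x)*exp(3*x).
Since exp(3*x) solves the homogeneous equation (r = 3 is a root of multiplicity 2), multiply the trial by x^2. Try u_p = A*x^2*exp(3*x). Substituting into the equation and dividing by exp(3*x) gives A = -2, so u_p = -2*x^2*exp(3*x).
General solution: u = C1*exp(3*x) - 2*x^2*exp(3*x) + C2*x*exp(3*x).
Apply the initial conditions: u(0) = C1 = -5 and u'(0) = C2 + 3*C1 = 3. Solving gives C1 = -5, C2 = 18.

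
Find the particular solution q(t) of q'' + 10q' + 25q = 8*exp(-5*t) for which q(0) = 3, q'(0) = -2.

Characteristic equation r² + 10r + 25 = 0 has discriminant (10)² - 4·(25) = 0, so r = -5 is a repeated root.
Hence q_h = (C1 + C2*t)*exp(-5*t).
Since exp(-5*t) solves the homogeneous equation (r = -5 is a root of multiplicity 2), multiply the trial by t^2. Try q_p = A*t^2*exp(-5*t). Substituting into the equation and dividing by exp(-5*t) gives A = 4, so q_p = 4*t^2*exp(-5*t).
General solution: q = C1*exp(-5*t) + 4*t^2*exp(-5*t) + C2*t*exp(-5*t).
Apply the initial conditions: q(0) = C1 = 3 and q'(0) = C2 - 5*C1 = -2. Solving gives C1 = 3, C2 = 13.

q = 3*exp(-5*t) + 4*t**2*exp(-5*t) + 13*t*exp(-5*t)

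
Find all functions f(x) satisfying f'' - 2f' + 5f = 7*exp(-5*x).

f = 7*exp(-5*x)/40 + C1*cos(2*x)*exp(x) + C2*exp(x)*sin(2*x)

Characteristic equation r² - 2r + 5 = 0 has discriminant (-2)² - 4·(5) = -16 < 0, so r = 1 ± 2i.
Hence f_h = C1*cos(2*x)*exp(x) + C2*exp(x)*sin(2*x).
Try f_p = A*exp(-5*x). Substituting into the equation and dividing by exp(-5*x) gives A = 7/40, so f_p = 7*exp(-5*x)/40.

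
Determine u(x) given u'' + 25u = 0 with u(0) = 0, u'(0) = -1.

Characteristic equation r² + 25 = 0 has discriminant (0)² - 4·(25) = -100 < 0, so r = ± 5i.
Hence u_h = C1*cos(5*x) + C2*sin(5*x).
Apply the initial conditions: u(0) = C1 = 0 and u'(0) = 5*C2 = -1. Solving gives C1 = 0, C2 = -1/5.

u = -sin(5*x)/5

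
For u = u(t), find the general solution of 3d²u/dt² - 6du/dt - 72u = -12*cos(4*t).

Divide through by 3: u'' - 2u' - 24u = -4*cos(4*t).
Characteristic equation r² - 2r - 24 = 0 factors as (r + 4)(r - 6) = 0, so r = -4, 6.
Hence u_h = C1*exp(-4*t) + C2*exp(6*t).
Try u_p = A*cos(4*t) + B*sin(4*t). Substituting and equating the coefficients of cos(4t) and sin(4t) gives A = 5/52, B = 1/52, so u_p = sin(4*t)/52 + 5*cos(4*t)/52.

u = sin(4*t)/52 + 5*cos(4*t)/52 + C1*exp(-4*t) + C2*exp(6*t)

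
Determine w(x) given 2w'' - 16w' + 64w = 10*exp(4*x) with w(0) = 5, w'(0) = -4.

w = 5*exp(4*x)/16 - 6*exp(4*x)*sin(4*x) + 75*cos(4*x)*exp(4*x)/16

Divide through by 2: w'' - 8w' + 32w = 5*exp(4*x).
Characteristic equation r² - 8r + 32 = 0 has discriminant (-8)² - 4·(32) = -64 < 0, so r = 4 ± 4i.
Hence w_h = C1*cos(4*x)*exp(4*x) + C2*exp(4*x)*sin(4*x).
Try w_p = A*exp(4*x). Substituting into the equation and dividing by exp(4*x) gives A = 5/16, so w_p = 5*exp(4*x)/16.
General solution: w = 5*exp(4*x)/16 + C1*cos(4*x)*exp(4*x) + C2*exp(4*x)*sin(4*x).
Apply the initial conditions: w(0) = 5/16 + C1 = 5 and w'(0) = 5/4 + 4*C1 + 4*C2 = -4. Solving gives C1 = 75/16, C2 = -6.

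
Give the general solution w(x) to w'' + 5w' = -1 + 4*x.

Characteristic equation r² + 5r = 0 factors as (r + 5)r = 0, so r = -5, 0.
Hence w_h = C1*exp(-5*x) + C2.
Since 0 is a characteristic root (multiplicity 1), multiply the polynomial trial by x: try w_p = x*(A0 + A1*x). Substituting and matching coefficients of each power of x gives A0 = -9/25, A1 = 2/5, so w_p = -9*x/25 + 2*x^2/5.

w = C2 - 9*x/25 + 2*x**2/5 + C1*exp(-5*x)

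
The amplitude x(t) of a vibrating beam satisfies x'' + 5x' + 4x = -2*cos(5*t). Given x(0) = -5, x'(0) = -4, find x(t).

x = -311*exp(-t)/39 - 25*sin(5*t)/533 + 21*cos(5*t)/533 + 361*exp(-4*t)/123

Characteristic equation r² + 5r + 4 = 0 factors as (r + 4)(r + 1) = 0, so r = -4, -1.
Hence x_h = C1*exp(-4*t) + C2*exp(-t).
Try x_p = A*cos(5*t) + B*sin(5*t). Substituting and equating the coefficients of cos(5t) and sin(5t) gives A = 21/533, B = -25/533, so x_p = -25*sin(5*t)/533 + 21*cos(5*t)/533.
General solution: x = -25*sin(5*t)/533 + 21*cos(5*t)/533 + C1*exp(-4*t) + C2*exp(-t).
Apply the initial conditions: x(0) = 21/533 + C1 + C2 = -5 and x'(0) = -125/533 - C2 - 4*C1 = -4. Solving gives C1 = 361/123, C2 = -311/39.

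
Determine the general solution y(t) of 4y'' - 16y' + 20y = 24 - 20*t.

y = 2/5 - t + C1*cos(t)*exp(2*t) + C2*exp(2*t)*sin(t)

Divide through by 4: y'' - 4y' + 5y = 6 - 5*t.
Characteristic equation r² - 4r + 5 = 0 has discriminant (-4)² - 4·(5) = -4 < 0, so r = 2 ± i.
Hence y_h = C1*cos(t)*exp(2*t) + C2*exp(2*t)*sin(t).
For the particular solution try y_p = A0 + A1*t. Substituting and matching coefficients of each power of t gives A0 = 2/5, A1 = -1, so y_p = 2/5 - t.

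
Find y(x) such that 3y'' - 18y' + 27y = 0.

Divide through by 3: y'' - 6y' + 9y = 0.
Characteristic equation r² - 6r + 9 = 0 has discriminant (-6)² - 4·(9) = 0, so r = 3 is a repeated root.
Hence y_h = (C1 + C2*x)*exp(3*x).

y = C1*exp(3*x) + C2*x*exp(3*x)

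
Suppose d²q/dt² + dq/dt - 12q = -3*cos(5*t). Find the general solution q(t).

q = -15*sin(5*t)/1394 + 111*cos(5*t)/1394 + C1*exp(3*t) + C2*exp(-4*t)

Characteristic equation r² + r - 12 = 0 factors as (r - 3)(r + 4) = 0, so r = 3, -4.
Hence q_h = C1*exp(3*t) + C2*exp(-4*t).
Try q_p = A*cos(5*t) + B*sin(5*t). Substituting and equating the coefficients of cos(5t) and sin(5t) gives A = 111/1394, B = -15/1394, so q_p = -15*sin(5*t)/1394 + 111*cos(5*t)/1394.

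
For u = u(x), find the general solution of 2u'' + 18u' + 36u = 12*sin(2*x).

u = -27*cos(2*x)/130 + 21*sin(2*x)/130 + C1*exp(-6*x) + C2*exp(-3*x)

Divide through by 2: u'' + 9u' + 18u = 6*sin(2*x).
Characteristic equation r² + 9r + 18 = 0 factors as (r + 6)(r + 3) = 0, so r = -6, -3.
Hence u_h = C1*exp(-6*x) + C2*exp(-3*x).
Try u_p = A*cos(2*x) + B*sin(2*x). Substituting and equating the coefficients of cos(2x) and sin(2x) gives A = -27/130, B = 21/130, so u_p = -27*cos(2*x)/130 + 21*sin(2*x)/130.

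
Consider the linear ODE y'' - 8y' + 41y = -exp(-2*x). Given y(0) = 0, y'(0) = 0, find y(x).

Characteristic equation r² - 8r + 41 = 0 has discriminant (-8)² - 4·(41) = -100 < 0, so r = 4 ± 5i.
Hence y_h = C1*cos(5*x)*exp(4*x) + C2*exp(4*x)*sin(5*x).
Try y_p = A*exp(-2*x). Substituting into the equation and dividing by exp(-2*x) gives A = -1/61, so y_p = -exp(-2*x)/61.
General solution: y = -exp(-2*x)/61 + C1*cos(5*x)*exp(4*x) + C2*exp(4*x)*sin(5*x).
Apply the initial conditions: y(0) = -1/61 + C1 = 0 and y'(0) = 2/61 + 4*C1 + 5*C2 = 0. Solving gives C1 = 1/61, C2 = -6/305.

y = -exp(-2*x)/61 - 6*exp(4*x)*sin(5*x)/305 + cos(5*x)*exp(4*x)/61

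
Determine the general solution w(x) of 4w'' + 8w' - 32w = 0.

Divide through by 4: w'' + 2w' - 8w = 0.
Characteristic equation r² + 2r - 8 = 0 factors as (r - 2)(r + 4) = 0, so r = 2, -4.
Hence w_h = C1*exp(2*x) + C2*exp(-4*x).

w = C1*exp(2*x) + C2*exp(-4*x)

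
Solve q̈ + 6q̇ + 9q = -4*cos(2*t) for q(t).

Characteristic equation r² + 6r + 9 = 0 has discriminant (6)² - 4·(9) = 0, so r = -3 is a repeated root.
Hence q_h = (C1 + C2*t)*exp(-3*t).
Try q_p = A*cos(2*t) + B*sin(2*t). Substituting and equating the coefficients of cos(2t) and sin(2t) gives A = -20/169, B = -48/169, so q_p = -48*sin(2*t)/169 - 20*cos(2*t)/169.

q = -48*sin(2*t)/169 - 20*cos(2*t)/169 + C1*exp(-3*t) + C2*t*exp(-3*t)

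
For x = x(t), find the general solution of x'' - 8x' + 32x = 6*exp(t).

Characteristic equation r² - 8r + 32 = 0 has discriminant (-8)² - 4·(32) = -64 < 0, so r = 4 ± 4i.
Hence x_h = C1*cos(4*t)*exp(4*t) + C2*exp(4*t)*sin(4*t).
Try x_p = A*exp(t). Substituting into the equation and dividing by exp(t) gives A = 6/25, so x_p = 6*exp(t)/25.

x = 6*exp(t)/25 + C1*cos(4*t)*exp(4*t) + C2*exp(4*t)*sin(4*t)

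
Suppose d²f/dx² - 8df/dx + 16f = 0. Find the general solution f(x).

f = C1*exp(4*x) + C2*x*exp(4*x)

Characteristic equation r² - 8r + 16 = 0 has discriminant (-8)² - 4·(16) = 0, so r = 4 is a repeated root.
Hence f_h = (C1 + C2*x)*exp(4*x).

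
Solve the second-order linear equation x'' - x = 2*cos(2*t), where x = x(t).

x = -2*cos(2*t)/5 + C1*exp(t) + C2*exp(-t)

Characteristic equation r² - 1 = 0 factors as (r - 1)(r + 1) = 0, so r = 1, -1.
Hence x_h = C1*exp(t) + C2*exp(-t).
Try x_p = A*cos(2*t) + B*sin(2*t). Substituting and equating the coefficients of cos(2t) and sin(2t) gives A = -2/5, B = 0, so x_p = -2*cos(2*t)/5.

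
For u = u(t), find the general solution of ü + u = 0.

Characteristic equation r² + 1 = 0 has discriminant (0)² - 4·(1) = -4 < 0, so r = ± i.
Hence u_h = C1*cos(t) + C2*sin(t).

u = C1*cos(t) + C2*sin(t)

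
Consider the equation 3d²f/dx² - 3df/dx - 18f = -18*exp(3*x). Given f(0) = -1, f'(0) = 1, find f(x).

Divide through by 3: f'' - f' - 6f = -6*exp(3*x).
Characteristic equation r² - r - 6 = 0 factors as (r - 3)(r + 2) = 0, so r = 3, -2.
Hence f_h = C1*exp(3*x) + C2*exp(-2*x).
Since exp(3*x) solves the homogeneous equation (r = 3 is a root of multiplicity 1), multiply the trial by x. Try f_p = A*x*exp(3*x). Substituting into the equation and dividing by exp(3*x) gives A = -6/5, so f_p = -6*x*exp(3*x)/5.
General solution: f = C1*exp(3*x) + C2*exp(-2*x) - 6*x*exp(3*x)/5.
Apply the initial conditions: f(0) = C1 + C2 = -1 and f'(0) = -6/5 - 2*C2 + 3*C1 = 1. Solving gives C1 = 1/25, C2 = -26/25.

f = -26*exp(-2*x)/25 + exp(3*x)/25 - 6*x*exp(3*x)/5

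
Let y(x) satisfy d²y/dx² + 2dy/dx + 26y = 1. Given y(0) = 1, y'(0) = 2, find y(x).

Characteristic equation r² + 2r + 26 = 0 has discriminant (2)² - 4·(26) = -100 < 0, so r = -1 ± 5i.
Hence y_h = C1*cos(5*x)*exp(-x) + C2*exp(-x)*sin(5*x).
For the particular solution try y_p = A0. Substituting and matching coefficients of each power of x gives A0 = 1/26, so y_p = 1/26.
General solution: y = 1/26 + C1*cos(5*x)*exp(-x) + C2*exp(-x)*sin(5*x).
Apply the initial conditions: y(0) = 1/26 + C1 = 1 and y'(0) = -C1 + 5*C2 = 2. Solving gives C1 = 25/26, C2 = 77/130.

y = 1/26 + 25*cos(5*x)*exp(-x)/26 + 77*exp(-x)*sin(5*x)/130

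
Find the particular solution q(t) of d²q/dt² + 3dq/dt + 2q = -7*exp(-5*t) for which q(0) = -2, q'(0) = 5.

Characteristic equation r² + 3r + 2 = 0 factors as (r + 1)(r + 2) = 0, so r = -1, -2.
Hence q_h = C1*exp(-t) + C2*exp(-2*t).
Try q_p = A*exp(-5*t). Substituting into the equation and dividing by exp(-5*t) gives A = -7/12, so q_p = -7*exp(-5*t)/12.
General solution: q = -7*exp(-5*t)/12 + C1*exp(-t) + C2*exp(-2*t).
Apply the initial conditions: q(0) = -7/12 + C1 + C2 = -2 and q'(0) = 35/12 - C1 - 2*C2 = 5. Solving gives C1 = -3/4, C2 = -2/3.

q = -7*exp(-5*t)/12 - 3*exp(-t)/4 - 2*exp(-2*t)/3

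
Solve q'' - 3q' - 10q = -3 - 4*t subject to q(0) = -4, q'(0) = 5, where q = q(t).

Characteristic equation r² - 3r - 10 = 0 factors as (r + 2)(r - 5) = 0, so r = -2, 5.
Hence q_h = C1*exp(-2*t) + C2*exp(5*t).
For the particular solution try q_p = A0 + A1*t. Substituting and matching coefficients of each power of t gives A0 = 9/50, A1 = 2/5, so q_p = 9/50 + 2*t/5.
General solution: q = 9/50 + 2*t/5 + C1*exp(-2*t) + C2*exp(5*t).
Apply the initial conditions: q(0) = 9/50 + C1 + C2 = -4 and q'(0) = 2/5 - 2*C1 + 5*C2 = 5. Solving gives C1 = -51/14, C2 = -94/175.

q = 9/50 - 94*exp(5*t)/175 - 51*exp(-2*t)/14 + 2*t/5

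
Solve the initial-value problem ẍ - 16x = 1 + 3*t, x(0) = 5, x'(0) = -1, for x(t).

Characteristic equation r² - 16 = 0 factors as (r - 4)(r + 4) = 0, so r = 4, -4.
Hence x_h = C1*exp(4*t) + C2*exp(-4*t).
For the particular solution try x_p = A0 + A1*t. Substituting and matching coefficients of each power of t gives A0 = -1/16, A1 = -3/16, so x_p = -1/16 - 3*t/16.
General solution: x = -1/16 - 3*t/16 + C1*exp(4*t) + C2*exp(-4*t).
Apply the initial conditions: x(0) = -1/16 + C1 + C2 = 5 and x'(0) = -3/16 - 4*C2 + 4*C1 = -1. Solving gives C1 = 311/128, C2 = 337/128.

x = -1/16 - 3*t/16 + 311*exp(4*t)/128 + 337*exp(-4*t)/128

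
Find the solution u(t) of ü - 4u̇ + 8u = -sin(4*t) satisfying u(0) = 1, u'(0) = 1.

u = -cos(4*t)/20 + sin(4*t)/40 - 3*exp(2*t)*sin(2*t)/5 + 21*cos(2*t)*exp(2*t)/20

Characteristic equation r² - 4r + 8 = 0 has discriminant (-4)² - 4·(8) = -16 < 0, so r = 2 ± 2i.
Hence u_h = C1*cos(2*t)*exp(2*t) + C2*exp(2*t)*sin(2*t).
Try u_p = A*cos(4*t) + B*sin(4*t). Substituting and equating the coefficients of cos(4t) and sin(4t) gives A = -1/20, B = 1/40, so u_p = -cos(4*t)/20 + sin(4*t)/40.
General solution: u = -cos(4*t)/20 + sin(4*t)/40 + C1*cos(2*t)*exp(2*t) + C2*exp(2*t)*sin(2*t).
Apply the initial conditions: u(0) = -1/20 + C1 = 1 and u'(0) = 1/10 + 2*C1 + 2*C2 = 1. Solving gives C1 = 21/20, C2 = -3/5.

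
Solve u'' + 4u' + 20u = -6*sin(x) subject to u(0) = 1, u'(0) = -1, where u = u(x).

u = -114*sin(x)/377 + 24*cos(x)/377 + 353*cos(4*x)*exp(-2*x)/377 + 443*exp(-2*x)*sin(4*x)/1508

Characteristic equation r² + 4r + 20 = 0 has discriminant (4)² - 4·(20) = -64 < 0, so r = -2 ± 4i.
Hence u_h = C1*cos(4*x)*exp(-2*x) + C2*exp(-2*x)*sin(4*x).
Try u_p = A*cos(x) + B*sin(x). Substituting and equating the coefficients of cos(x) and sin(x) gives A = 24/377, B = -114/377, so u_p = -114*sin(x)/377 + 24*cos(x)/377.
General solution: u = -114*sin(x)/377 + 24*cos(x)/377 + C1*cos(4*x)*exp(-2*x) + C2*exp(-2*x)*sin(4*x).
Apply the initial conditions: u(0) = 24/377 + C1 = 1 and u'(0) = -114/377 - 2*C1 + 4*C2 = -1. Solving gives C1 = 353/377, C2 = 443/1508.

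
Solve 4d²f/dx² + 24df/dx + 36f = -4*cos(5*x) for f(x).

Divide through by 4: f'' + 6f' + 9f = -cos(5*x).
Characteristic equation r² + 6r + 9 = 0 has discriminant (6)² - 4·(9) = 0, so r = -3 is a repeated root.
Hence f_h = (C1 + C2*x)*exp(-3*x).
Try f_p = A*cos(5*x) + B*sin(5*x). Substituting and equating the coefficients of cos(5x) and sin(5x) gives A = 4/289, B = -15/578, so f_p = -15*sin(5*x)/578 + 4*cos(5*x)/289.

f = -15*sin(5*x)/578 + 4*cos(5*x)/289 + C1*exp(-3*x) + C2*x*exp(-3*x)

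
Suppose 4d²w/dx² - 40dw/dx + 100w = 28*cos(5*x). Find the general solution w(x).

w = -7*sin(5*x)/50 + C1*exp(5*x) + C2*x*exp(5*x)

Divide through by 4: w'' - 10w' + 25w = 7*cos(5*x).
Characteristic equation r² - 10r + 25 = 0 has discriminant (-10)² - 4·(25) = 0, so r = 5 is a repeated root.
Hence w_h = (C1 + C2*x)*exp(5*x).
Try w_p = A*cos(5*x) + B*sin(5*x). Substituting and equating the coefficients of cos(5x) and sin(5x) gives A = 0, B = -7/50, so w_p = -7*sin(5*x)/50.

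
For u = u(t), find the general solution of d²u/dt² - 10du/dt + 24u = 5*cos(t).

Characteristic equation r² - 10r + 24 = 0 factors as (r - 6)(r - 4) = 0, so r = 6, 4.
Hence u_h = C1*exp(6*t) + C2*exp(4*t).
Try u_p = A*cos(t) + B*sin(t). Substituting and equating the coefficients of cos(t) and sin(t) gives A = 115/629, B = -50/629, so u_p = -50*sin(t)/629 + 115*cos(t)/629.

u = -50*sin(t)/629 + 115*cos(t)/629 + C1*exp(6*t) + C2*exp(4*t)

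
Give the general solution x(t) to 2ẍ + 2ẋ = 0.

Divide through by 2: x'' + x' = 0.
Characteristic equation r² + r = 0 factors as (r + 1)r = 0, so r = -1, 0.
Hence x_h = C1*exp(-t) + C2.

x = C2 + C1*exp(-t)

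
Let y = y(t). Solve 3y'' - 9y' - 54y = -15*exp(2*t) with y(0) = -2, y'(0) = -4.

Divide through by 3: y'' - 3y' - 18y = -5*exp(2*t).
Characteristic equation r² - 3r - 18 = 0 factors as (r + 3)(r - 6) = 0, so r = -3, 6.
Hence y_h = C1*exp(-3*t) + C2*exp(6*t).
Try y_p = A*exp(2*t). Substituting into the equation and dividing by exp(2*t) gives A = 1/4, so y_p = exp(2*t)/4.
General solution: y = exp(2*t)/4 + C1*exp(-3*t) + C2*exp(6*t).
Apply the initial conditions: y(0) = 1/4 + C1 + C2 = -2 and y'(0) = 1/2 - 3*C1 + 6*C2 = -4. Solving gives C1 = -1, C2 = -5/4.

y = -exp(-3*t) - 5*exp(6*t)/4 + exp(2*t)/4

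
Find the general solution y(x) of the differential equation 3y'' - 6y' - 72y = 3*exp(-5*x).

Divide through by 3: y'' - 2y' - 24y = exp(-5*x).
Characteristic equation r² - 2r - 24 = 0 factors as (r - 6)(r + 4) = 0, so r = 6, -4.
Hence y_h = C1*exp(6*x) + C2*exp(-4*x).
Try y_p = A*exp(-5*x). Substituting into the equation and dividing by exp(-5*x) gives A = 1/11, so y_p = exp(-5*x)/11.

y = exp(-5*x)/11 + C1*exp(6*x) + C2*exp(-4*x)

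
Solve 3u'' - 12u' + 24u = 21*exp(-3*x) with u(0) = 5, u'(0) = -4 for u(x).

u = 7*exp(-3*x)/29 - 371*exp(2*x)*sin(2*x)/58 + 138*cos(2*x)*exp(2*x)/29

Divide through by 3: u'' - 4u' + 8u = 7*exp(-3*x).
Characteristic equation r² - 4r + 8 = 0 has discriminant (-4)² - 4·(8) = -16 < 0, so r = 2 ± 2i.
Hence u_h = C1*cos(2*x)*exp(2*x) + C2*exp(2*x)*sin(2*x).
Try u_p = A*exp(-3*x). Substituting into the equation and dividing by exp(-3*x) gives A = 7/29, so u_p = 7*exp(-3*x)/29.
General solution: u = 7*exp(-3*x)/29 + C1*cos(2*x)*exp(2*x) + C2*exp(2*x)*sin(2*x).
Apply the initial conditions: u(0) = 7/29 + C1 = 5 and u'(0) = -21/29 + 2*C1 + 2*C2 = -4. Solving gives C1 = 138/29, C2 = -371/58.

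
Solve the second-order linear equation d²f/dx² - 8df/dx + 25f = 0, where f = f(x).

Characteristic equation r² - 8r + 25 = 0 has discriminant (-8)² - 4·(25) = -36 < 0, so r = 4 ± 3i.
Hence f_h = C1*cos(3*x)*exp(4*x) + C2*exp(4*x)*sin(3*x).

f = C1*cos(3*x)*exp(4*x) + C2*exp(4*x)*sin(3*x)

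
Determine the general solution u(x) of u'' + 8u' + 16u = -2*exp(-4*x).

u = C1*exp(-4*x) - x**2*exp(-4*x) + C2*x*exp(-4*x)

Characteristic equation r² + 8r + 16 = 0 has discriminant (8)² - 4·(16) = 0, so r = -4 is a repeated root.
Hence u_h = (C1 + C2*x)*exp(-4*x).
Since exp(-4*x) solves the homogeneous equation (r = -4 is a root of multiplicity 2), multiply the trial by x^2. Try u_p = A*x^2*exp(-4*x). Substituting into the equation and dividing by exp(-4*x) gives A = -1, so u_p = -x^2*exp(-4*x).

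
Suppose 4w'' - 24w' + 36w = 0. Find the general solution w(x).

w = C1*exp(3*x) + C2*x*exp(3*x)

Divide through by 4: w'' - 6w' + 9w = 0.
Characteristic equation r² - 6r + 9 = 0 has discriminant (-6)² - 4·(9) = 0, so r = 3 is a repeated root.
Hence w_h = (C1 + C2*x)*exp(3*x).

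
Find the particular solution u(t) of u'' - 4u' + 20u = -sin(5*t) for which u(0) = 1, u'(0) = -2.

Characteristic equation r² - 4r + 20 = 0 has discriminant (-4)² - 4·(20) = -64 < 0, so r = 2 ± 4i.
Hence u_h = C1*cos(4*t)*exp(2*t) + C2*exp(2*t)*sin(4*t).
Try u_p = A*cos(5*t) + B*sin(5*t). Substituting and equating the coefficients of cos(5t) and sin(5t) gives A = -4/85, B = 1/85, so u_p = -4*cos(5*t)/85 + sin(5*t)/85.
General solution: u = -4*cos(5*t)/85 + sin(5*t)/85 + C1*cos(4*t)*exp(2*t) + C2*exp(2*t)*sin(4*t).
Apply the initial conditions: u(0) = -4/85 + C1 = 1 and u'(0) = 1/17 + 2*C1 + 4*C2 = -2. Solving gives C1 = 89/85, C2 = -353/340.

u = -4*cos(5*t)/85 + sin(5*t)/85 - 353*exp(2*t)*sin(4*t)/340 + 89*cos(4*t)*exp(2*t)/85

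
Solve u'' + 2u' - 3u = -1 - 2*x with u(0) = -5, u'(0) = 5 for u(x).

u = 7/9 - 91*exp(-3*x)/36 - 13*exp(x)/4 + 2*x/3

Characteristic equation r² + 2r - 3 = 0 factors as (r - 1)(r + 3) = 0, so r = 1, -3.
Hence u_h = C1*exp(x) + C2*exp(-3*x).
For the particular solution try u_p = A0 + A1*x. Substituting and matching coefficients of each power of x gives A0 = 7/9, A1 = 2/3, so u_p = 7/9 + 2*x/3.
General solution: u = 7/9 + 2*x/3 + C1*exp(x) + C2*exp(-3*x).
Apply the initial conditions: u(0) = 7/9 + C1 + C2 = -5 and u'(0) = 2/3 + C1 - 3*C2 = 5. Solving gives C1 = -13/4, C2 = -91/36.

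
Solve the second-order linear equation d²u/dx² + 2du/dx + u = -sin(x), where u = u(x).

u = cos(x)/2 + C1*exp(-x) + C2*x*exp(-x)

Characteristic equation r² + 2r + 1 = 0 has discriminant (2)² - 4·(1) = 0, so r = -1 is a repeated root.
Hence u_h = (C1 + C2*x)*exp(-x).
Try u_p = A*cos(x) + B*sin(x). Substituting and equating the coefficients of cos(x) and sin(x) gives A = 1/2, B = 0, so u_p = cos(x)/2.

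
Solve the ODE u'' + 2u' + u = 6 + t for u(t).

Characteristic equation r² + 2r + 1 = 0 has discriminant (2)² - 4·(1) = 0, so r = -1 is a repeated root.
Hence u_h = (C1 + C2*t)*exp(-t).
For the particular solution try u_p = A0 + A1*t. Substituting and matching coefficients of each power of t gives A0 = 4, A1 = 1, so u_p = 4 + t.

u = 4 + t + C1*exp(-t) + C2*t*exp(-t)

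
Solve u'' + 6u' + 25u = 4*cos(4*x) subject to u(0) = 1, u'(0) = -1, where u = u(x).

Characteristic equation r² + 6r + 25 = 0 has discriminant (6)² - 4·(25) = -64 < 0, so r = -3 ± 4i.
Hence u_h = C1*cos(4*x)*exp(-3*x) + C2*exp(-3*x)*sin(4*x).
Try u_p = A*cos(4*x) + B*sin(4*x). Substituting and equating the coefficients of cos(4x) and sin(4x) gives A = 4/73, B = 32/219, so u_p = 4*cos(4*x)/73 + 32*sin(4*x)/219.
General solution: u = 4*cos(4*x)/73 + 32*sin(4*x)/219 + C1*cos(4*x)*exp(-3*x) + C2*exp(-3*x)*sin(4*x).
Apply the initial conditions: u(0) = 4/73 + C1 = 1 and u'(0) = 128/219 - 3*C1 + 4*C2 = -1. Solving gives C1 = 69/73, C2 = 137/438.

u = 4*cos(4*x)/73 + 32*sin(4*x)/219 + 69*cos(4*x)*exp(-3*x)/73 + 137*exp(-3*x)*sin(4*x)/438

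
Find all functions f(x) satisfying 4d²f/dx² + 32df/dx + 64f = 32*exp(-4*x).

Divide through by 4: f'' + 8f' + 16f = 8*exp(-4*x).
Characteristic equation r² + 8r + 16 = 0 has discriminant (8)² - 4·(16) = 0, so r = -4 is a repeated root.
Hence f_h = (C1 + C2*x)*exp(-4*x).
Since exp(-4*x) solves the homogeneous equation (r = -4 is a root of multiplicity 2), multiply the trial by x^2. Try f_p = A*x^2*exp(-4*x). Substituting into the equation and dividing by exp(-4*x) gives A = 4, so f_p = 4*x^2*exp(-4*x).

f = C1*exp(-4*x) + 4*x**2*exp(-4*x) + C2*x*exp(-4*x)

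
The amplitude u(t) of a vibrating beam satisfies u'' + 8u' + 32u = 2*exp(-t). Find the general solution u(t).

u = 2*exp(-t)/25 + C1*cos(4*t)*exp(-4*t) + C2*exp(-4*t)*sin(4*t)

Characteristic equation r² + 8r + 32 = 0 has discriminant (8)² - 4·(32) = -64 < 0, so r = -4 ± 4i.
Hence u_h = C1*cos(4*t)*exp(-4*t) + C2*exp(-4*t)*sin(4*t).
Try u_p = A*exp(-t). Substituting into the equation and dividing by exp(-t) gives A = 2/25, so u_p = 2*exp(-t)/25.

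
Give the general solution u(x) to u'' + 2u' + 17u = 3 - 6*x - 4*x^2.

Characteristic equation r² + 2r + 17 = 0 has discriminant (2)² - 4·(17) = -64 < 0, so r = -1 ± 4i.
Hence u_h = C1*cos(4*x)*exp(-x) + C2*exp(-x)*sin(4*x).
For the particular solution try u_p = A0 + A1*x + A2*x^2. Substituting and matching coefficients of each power of x gives A0 = 1175/4913, A1 = -86/289, A2 = -4/17, so u_p = 1175/4913 - 86*x/289 - 4*x^2/17.

u = 1175/4913 - 86*x/289 - 4*x**2/17 + C1*cos(4*x)*exp(-x) + C2*exp(-x)*sin(4*x)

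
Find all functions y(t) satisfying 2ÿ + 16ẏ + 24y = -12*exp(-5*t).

Divide through by 2: y'' + 8y' + 12y = -6*exp(-5*t).
Characteristic equation r² + 8r + 12 = 0 factors as (r + 6)(r + 2) = 0, so r = -6, -2.
Hence y_h = C1*exp(-6*t) + C2*exp(-2*t).
Try y_p = A*exp(-5*t). Substituting into the equation and dividing by exp(-5*t) gives A = 2, so y_p = 2*exp(-5*t).

y = 2*exp(-5*t) + C1*exp(-6*t) + C2*exp(-2*t)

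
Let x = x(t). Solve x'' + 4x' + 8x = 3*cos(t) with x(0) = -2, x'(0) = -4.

x = 12*sin(t)/65 + 21*cos(t)/65 - 287*exp(-2*t)*sin(2*t)/65 - 151*cos(2*t)*exp(-2*t)/65

Characteristic equation r² + 4r + 8 = 0 has discriminant (4)² - 4·(8) = -16 < 0, so r = -2 ± 2i.
Hence x_h = C1*cos(2*t)*exp(-2*t) + C2*exp(-2*t)*sin(2*t).
Try x_p = A*cos(t) + B*sin(t). Substituting and equating the coefficients of cos(t) and sin(t) gives A = 21/65, B = 12/65, so x_p = 12*sin(t)/65 + 21*cos(t)/65.
General solution: x = 12*sin(t)/65 + 21*cos(t)/65 + C1*cos(2*t)*exp(-2*t) + C2*exp(-2*t)*sin(2*t).
Apply the initial conditions: x(0) = 21/65 + C1 = -2 and x'(0) = 12/65 - 2*C1 + 2*C2 = -4. Solving gives C1 = -151/65, C2 = -287/65.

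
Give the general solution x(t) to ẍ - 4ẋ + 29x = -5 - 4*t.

Characteristic equation r² - 4r + 29 = 0 has discriminant (-4)² - 4·(29) = -100 < 0, so r = 2 ± 5i.
Hence x_h = C1*cos(5*t)*exp(2*t) + C2*exp(2*t)*sin(5*t).
For the particular solution try x_p = A0 + A1*t. Substituting and matching coefficients of each power of t gives A0 = -161/841, A1 = -4/29, so x_p = -161/841 - 4*t/29.

x = -161/841 - 4*t/29 + C1*cos(5*t)*exp(2*t) + C2*exp(2*t)*sin(5*t)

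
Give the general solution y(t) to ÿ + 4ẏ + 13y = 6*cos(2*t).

y = 48*sin(2*t)/145 + 54*cos(2*t)/145 + C1*cos(3*t)*exp(-2*t) + C2*exp(-2*t)*sin(3*t)

Characteristic equation r² + 4r + 13 = 0 has discriminant (4)² - 4·(13) = -36 < 0, so r = -2 ± 3i.
Hence y_h = C1*cos(3*t)*exp(-2*t) + C2*exp(-2*t)*sin(3*t).
Try y_p = A*cos(2*t) + B*sin(2*t). Substituting and equating the coefficients of cos(2t) and sin(2t) gives A = 54/145, B = 48/145, so y_p = 48*sin(2*t)/145 + 54*cos(2*t)/145.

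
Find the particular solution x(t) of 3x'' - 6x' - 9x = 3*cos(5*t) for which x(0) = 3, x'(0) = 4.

Divide through by 3: x'' - 2x' - 3x = cos(5*t).
Characteristic equation r² - 2r - 3 = 0 factors as (r - 3)(r + 1) = 0, so r = 3, -1.
Hence x_h = C1*exp(3*t) + C2*exp(-t).
Try x_p = A*cos(5*t) + B*sin(5*t). Substituting and equating the coefficients of cos(5t) and sin(5t) gives A = -7/221, B = -5/442, so x_p = -7*cos(5*t)/221 - 5*sin(5*t)/442.
General solution: x = -7*cos(5*t)/221 - 5*sin(5*t)/442 + C1*exp(3*t) + C2*exp(-t).
Apply the initial conditions: x(0) = -7/221 + C1 + C2 = 3 and x'(0) = -25/442 - C2 + 3*C1 = 4. Solving gives C1 = 241/136, C2 = 131/104.

x = -7*cos(5*t)/221 - 5*sin(5*t)/442 + 131*exp(-t)/104 + 241*exp(3*t)/136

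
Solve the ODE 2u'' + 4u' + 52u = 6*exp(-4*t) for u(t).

u = 3*exp(-4*t)/34 + C1*cos(5*t)*exp(-t) + C2*exp(-t)*sin(5*t)

Divide through by 2: u'' + 2u' + 26u = 3*exp(-4*t).
Characteristic equation r² + 2r + 26 = 0 has discriminant (2)² - 4·(26) = -100 < 0, so r = -1 ± 5i.
Hence u_h = C1*cos(5*t)*exp(-t) + C2*exp(-t)*sin(5*t).
Try u_p = A*exp(-4*t). Substituting into the equation and dividing by exp(-4*t) gives A = 3/34, so u_p = 3*exp(-4*t)/34.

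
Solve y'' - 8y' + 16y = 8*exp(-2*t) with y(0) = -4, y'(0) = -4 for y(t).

y = -38*exp(4*t)/9 + 2*exp(-2*t)/9 + 40*t*exp(4*t)/3

Characteristic equation r² - 8r + 16 = 0 has discriminant (-8)² - 4·(16) = 0, so r = 4 is a repeated root.
Hence y_h = (C1 + C2*t)*exp(4*t).
Try y_p = A*exp(-2*t). Substituting into the equation and dividing by exp(-2*t) gives A = 2/9, so y_p = 2*exp(-2*t)/9.
General solution: y = 2*exp(-2*t)/9 + C1*exp(4*t) + C2*t*exp(4*t).
Apply the initial conditions: y(0) = 2/9 + C1 = -4 and y'(0) = -4/9 + C2 + 4*C1 = -4. Solving gives C1 = -38/9, C2 = 40/3.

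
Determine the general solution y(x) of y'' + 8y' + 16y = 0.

Characteristic equation r² + 8r + 16 = 0 has discriminant (8)² - 4·(16) = 0, so r = -4 is a repeated root.
Hence y_h = (C1 + C2*x)*exp(-4*x).

y = C1*exp(-4*x) + C2*x*exp(-4*x)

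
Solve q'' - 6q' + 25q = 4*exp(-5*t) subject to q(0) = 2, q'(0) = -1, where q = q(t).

Characteristic equation r² - 6r + 25 = 0 has discriminant (-6)² - 4·(25) = -64 < 0, so r = 3 ± 4i.
Hence q_h = C1*cos(4*t)*exp(3*t) + C2*exp(3*t)*sin(4*t).
Try q_p = A*exp(-5*t). Substituting into the equation and dividing by exp(-5*t) gives A = 1/20, so q_p = exp(-5*t)/20.
General solution: q = exp(-5*t)/20 + C1*cos(4*t)*exp(3*t) + C2*exp(3*t)*sin(4*t).
Apply the initial conditions: q(0) = 1/20 + C1 = 2 and q'(0) = -1/4 + 3*C1 + 4*C2 = -1. Solving gives C1 = 39/20, C2 = -33/20.

q = exp(-5*t)/20 - 33*exp(3*t)*sin(4*t)/20 + 39*cos(4*t)*exp(3*t)/20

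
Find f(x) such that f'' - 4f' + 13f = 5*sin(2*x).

f = 8*cos(2*x)/29 + 9*sin(2*x)/29 + C1*cos(3*x)*exp(2*x) + C2*exp(2*x)*sin(3*x)

Characteristic equation r² - 4r + 13 = 0 has discriminant (-4)² - 4·(13) = -36 < 0, so r = 2 ± 3i.
Hence f_h = C1*cos(3*x)*exp(2*x) + C2*exp(2*x)*sin(3*x).
Try f_p = A*cos(2*x) + B*sin(2*x). Substituting and equating the coefficients of cos(2x) and sin(2x) gives A = 8/29, B = 9/29, so f_p = 8*cos(2*x)/29 + 9*sin(2*x)/29.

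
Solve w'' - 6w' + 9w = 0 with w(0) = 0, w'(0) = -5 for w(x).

w = -5*x*exp(3*x)

Characteristic equation r² - 6r + 9 = 0 has discriminant (-6)² - 4·(9) = 0, so r = 3 is a repeated root.
Hence w_h = (C1 + C2*x)*exp(3*x).
Apply the initial conditions: w(0) = C1 = 0 and w'(0) = C2 + 3*C1 = -5. Solving gives C1 = 0, C2 = -5.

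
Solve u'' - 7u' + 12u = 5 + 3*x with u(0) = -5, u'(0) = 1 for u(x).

u = 9/16 - 23*exp(3*x) + x/4 + 279*exp(4*x)/16

Characteristic equation r² - 7r + 12 = 0 factors as (r - 4)(r - 3) = 0, so r = 4, 3.
Hence u_h = C1*exp(4*x) + C2*exp(3*x).
For the particular solution try u_p = A0 + A1*x. Substituting and matching coefficients of each power of x gives A0 = 9/16, A1 = 1/4, so u_p = 9/16 + x/4.
General solution: u = 9/16 + x/4 + C1*exp(4*x) + C2*exp(3*x).
Apply the initial conditions: u(0) = 9/16 + C1 + C2 = -5 and u'(0) = 1/4 + 3*C2 + 4*C1 = 1. Solving gives C1 = 279/16, C2 = -23.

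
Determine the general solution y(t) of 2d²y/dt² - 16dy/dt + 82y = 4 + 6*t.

Divide through by 2: y'' - 8y' + 41y = 2 + 3*t.
Characteristic equation r² - 8r + 41 = 0 has discriminant (-8)² - 4·(41) = -100 < 0, so r = 4 ± 5i.
Hence y_h = C1*cos(5*t)*exp(4*t) + C2*exp(4*t)*sin(5*t).
For the particular solution try y_p = A0 + A1*t. Substituting and matching coefficients of each power of t gives A0 = 106/1681, A1 = 3/41, so y_p = 106/1681 + 3*t/41.

y = 106/1681 + 3*t/41 + C1*cos(5*t)*exp(4*t) + C2*exp(4*t)*sin(5*t)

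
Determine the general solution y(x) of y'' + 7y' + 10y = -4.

y = -2/5 + C1*exp(-2*x) + C2*exp(-5*x)

Characteristic equation r² + 7r + 10 = 0 factors as (r + 2)(r + 5) = 0, so r = -2, -5.
Hence y_h = C1*exp(-2*x) + C2*exp(-5*x).
For the particular solution try y_p = A0. Substituting and matching coefficients of each power of x gives A0 = -2/5, so y_p = -2/5.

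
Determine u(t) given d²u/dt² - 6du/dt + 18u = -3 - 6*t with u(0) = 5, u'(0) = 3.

u = -5/18 - t/3 - 25*exp(3*t)*sin(3*t)/6 + 95*cos(3*t)*exp(3*t)/18

Characteristic equation r² - 6r + 18 = 0 has discriminant (-6)² - 4·(18) = -36 < 0, so r = 3 ± 3i.
Hence u_h = C1*cos(3*t)*exp(3*t) + C2*exp(3*t)*sin(3*t).
For the particular solution try u_p = A0 + A1*t. Substituting and matching coefficients of each power of t gives A0 = -5/18, A1 = -1/3, so u_p = -5/18 - t/3.
General solution: u = -5/18 - t/3 + C1*cos(3*t)*exp(3*t) + C2*exp(3*t)*sin(3*t).
Apply the initial conditions: u(0) = -5/18 + C1 = 5 and u'(0) = -1/3 + 3*C1 + 3*C2 = 3. Solving gives C1 = 95/18, C2 = -25/6.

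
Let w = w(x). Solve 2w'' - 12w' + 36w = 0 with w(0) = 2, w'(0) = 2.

w = 2*cos(3*x)*exp(3*x) - 4*exp(3*x)*sin(3*x)/3

Divide through by 2: w'' - 6w' + 18w = 0.
Characteristic equation r² - 6r + 18 = 0 has discriminant (-6)² - 4·(18) = -36 < 0, so r = 3 ± 3i.
Hence w_h = C1*cos(3*x)*exp(3*x) + C2*exp(3*x)*sin(3*x).
Apply the initial conditions: w(0) = C1 = 2 and w'(0) = 3*C1 + 3*C2 = 2. Solving gives C1 = 2, C2 = -4/3.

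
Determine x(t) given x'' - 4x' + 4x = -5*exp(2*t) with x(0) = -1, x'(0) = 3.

x = -exp(2*t) + 5*t*exp(2*t) - 5*t**2*exp(2*t)/2

Characteristic equation r² - 4r + 4 = 0 has discriminant (-4)² - 4·(4) = 0, so r = 2 is a repeated root.
Hence x_h = (C1 + C2*t)*exp(2*t).
Since exp(2*t) solves the homogeneous equation (r = 2 is a root of multiplicity 2), multiply the trial by t^2. Try x_p = A*t^2*exp(2*t). Substituting into the equation and dividing by exp(2*t) gives A = -5/2, so x_p = -5*t^2*exp(2*t)/2.
General solution: x = C1*exp(2*t) - 5*t^2*exp(2*t)/2 + C2*t*exp(2*t).
Apply the initial conditions: x(0) = C1 = -1 and x'(0) = C2 + 2*C1 = 3. Solving gives C1 = -1, C2 = 5.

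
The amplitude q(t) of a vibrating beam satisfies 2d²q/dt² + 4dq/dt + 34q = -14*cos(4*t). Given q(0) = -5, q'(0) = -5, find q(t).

q = -56*sin(4*t)/65 - 7*cos(4*t)/65 - 419*exp(-t)*sin(4*t)/260 - 318*cos(4*t)*exp(-t)/65

Divide through by 2: q'' + 2q' + 17q = -7*cos(4*t).
Characteristic equation r² + 2r + 17 = 0 has discriminant (2)² - 4·(17) = -64 < 0, so r = -1 ± 4i.
Hence q_h = C1*cos(4*t)*exp(-t) + C2*exp(-t)*sin(4*t).
Try q_p = A*cos(4*t) + B*sin(4*t). Substituting and equating the coefficients of cos(4t) and sin(4t) gives A = -7/65, B = -56/65, so q_p = -56*sin(4*t)/65 - 7*cos(4*t)/65.
General solution: q = -56*sin(4*t)/65 - 7*cos(4*t)/65 + C1*cos(4*t)*exp(-t) + C2*exp(-t)*sin(4*t).
Apply the initial conditions: q(0) = -7/65 + C1 = -5 and q'(0) = -224/65 - C1 + 4*C2 = -5. Solving gives C1 = -318/65, C2 = -419/260.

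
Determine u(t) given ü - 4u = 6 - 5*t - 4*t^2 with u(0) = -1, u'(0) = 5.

u = -1 + t**2 - 15*exp(-2*t)/16 + 5*t/4 + 15*exp(2*t)/16

Characteristic equation r² - 4 = 0 factors as (r + 2)(r - 2) = 0, so r = -2, 2.
Hence u_h = C1*exp(-2*t) + C2*exp(2*t).
For the particular solution try u_p = A0 + A1*t + A2*t^2. Substituting and matching coefficients of each power of t gives A0 = -1, A1 = 5/4, A2 = 1, so u_p = -1 + t^2 + 5*t/4.
General solution: u = -1 + t^2 + 5*t/4 + C1*exp(-2*t) + C2*exp(2*t).
Apply the initial conditions: u(0) = -1 + C1 + C2 = -1 and u'(0) = 5/4 - 2*C1 + 2*C2 = 5. Solving gives C1 = -15/16, C2 = 15/16.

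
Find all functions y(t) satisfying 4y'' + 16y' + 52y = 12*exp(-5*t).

y = exp(-5*t)/6 + C1*cos(3*t)*exp(-2*t) + C2*exp(-2*t)*sin(3*t)

Divide through by 4: y'' + 4y' + 13y = 3*exp(-5*t).
Characteristic equation r² + 4r + 13 = 0 has discriminant (4)² - 4·(13) = -36 < 0, so r = -2 ± 3i.
Hence y_h = C1*cos(3*t)*exp(-2*t) + C2*exp(-2*t)*sin(3*t).
Try y_p = A*exp(-5*t). Substituting into the equation and dividing by exp(-5*t) gives A = 1/6, so y_p = exp(-5*t)/6.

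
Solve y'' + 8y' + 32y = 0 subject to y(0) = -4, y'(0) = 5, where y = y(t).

y = -4*cos(4*t)*exp(-4*t) - 11*exp(-4*t)*sin(4*t)/4

Characteristic equation r² + 8r + 32 = 0 has discriminant (8)² - 4·(32) = -64 < 0, so r = -4 ± 4i.
Hence y_h = C1*cos(4*t)*exp(-4*t) + C2*exp(-4*t)*sin(4*t).
Apply the initial conditions: y(0) = C1 = -4 and y'(0) = -4*C1 + 4*C2 = 5. Solving gives C1 = -4, C2 = -11/4.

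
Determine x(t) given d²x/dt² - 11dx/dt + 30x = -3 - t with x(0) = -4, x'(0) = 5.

x = -101/900 - 709*exp(5*t)/25 - t/30 + 881*exp(6*t)/36

Characteristic equation r² - 11r + 30 = 0 factors as (r - 6)(r - 5) = 0, so r = 6, 5.
Hence x_h = C1*exp(6*t) + C2*exp(5*t).
For the particular solution try x_p = A0 + A1*t. Substituting and matching coefficients of each power of t gives A0 = -101/900, A1 = -1/30, so x_p = -101/900 - t/30.
General solution: x = -101/900 - t/30 + C1*exp(6*t) + C2*exp(5*t).
Apply the initial conditions: x(0) = -101/900 + C1 + C2 = -4 and x'(0) = -1/30 + 5*C2 + 6*C1 = 5. Solving gives C1 = 881/36, C2 = -709/25.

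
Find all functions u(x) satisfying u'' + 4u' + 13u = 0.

Characteristic equation r² + 4r + 13 = 0 has discriminant (4)² - 4·(13) = -36 < 0, so r = -2 ± 3i.
Hence u_h = C1*cos(3*x)*exp(-2*x) + C2*exp(-2*x)*sin(3*x).

u = C1*cos(3*x)*exp(-2*x) + C2*exp(-2*x)*sin(3*x)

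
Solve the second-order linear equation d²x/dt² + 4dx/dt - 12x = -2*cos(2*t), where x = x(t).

Characteristic equation r² + 4r - 12 = 0 factors as (r - 2)(r + 6) = 0, so r = 2, -6.
Hence x_h = C1*exp(2*t) + C2*exp(-6*t).
Try x_p = A*cos(2*t) + B*sin(2*t). Substituting and equating the coefficients of cos(2t) and sin(2t) gives A = 1/10, B = -1/20, so x_p = -sin(2*t)/20 + cos(2*t)/10.

x = -sin(2*t)/20 + cos(2*t)/10 + C1*exp(2*t) + C2*exp(-6*t)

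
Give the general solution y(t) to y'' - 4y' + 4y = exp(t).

Characteristic equation r² - 4r + 4 = 0 has discriminant (-4)² - 4·(4) = 0, so r = 2 is a repeated root.
Hence y_h = (C1 + C2*t)*exp(2*t).
Try y_p = A*exp(t). Substituting into the equation and dividing by exp(t) gives A = 1, so y_p = exp(t).

y = C1*exp(2*t) + C2*t*exp(2*t) + exp(t)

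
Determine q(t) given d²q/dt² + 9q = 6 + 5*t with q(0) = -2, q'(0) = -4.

Characteristic equation r² + 9 = 0 has discriminant (0)² - 4·(9) = -36 < 0, so r = ± 3i.
Hence q_h = C1*cos(3*t) + C2*sin(3*t).
For the particular solution try q_p = A0 + A1*t. Substituting and matching coefficients of each power of t gives A0 = 2/3, A1 = 5/9, so q_p = 2/3 + 5*t/9.
General solution: q = 2/3 + 5*t/9 + C1*cos(3*t) + C2*sin(3*t).
Apply the initial conditions: q(0) = 2/3 + C1 = -2 and q'(0) = 5/9 + 3*C2 = -4. Solving gives C1 = -8/3, C2 = -41/27.

q = 2/3 - 41*sin(3*t)/27 - 8*cos(3*t)/3 + 5*t/9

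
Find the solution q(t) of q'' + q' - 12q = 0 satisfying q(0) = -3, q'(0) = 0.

q = -12*exp(3*t)/7 - 9*exp(-4*t)/7

Characteristic equation r² + r - 12 = 0 factors as (r + 4)(r - 3) = 0, so r = -4, 3.
Hence q_h = C1*exp(-4*t) + C2*exp(3*t).
Apply the initial conditions: q(0) = C1 + C2 = -3 and q'(0) = -4*C1 + 3*C2 = 0. Solving gives C1 = -9/7, C2 = -12/7.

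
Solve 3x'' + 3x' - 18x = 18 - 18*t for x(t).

x = -5/6 + t + C1*exp(2*t) + C2*exp(-3*t)

Divide through by 3: x'' + x' - 6x = 6 - 6*t.
Characteristic equation r² + r - 6 = 0 factors as (r - 2)(r + 3) = 0, so r = 2, -3.
Hence x_h = C1*exp(2*t) + C2*exp(-3*t).
For the particular solution try x_p = A0 + A1*t. Substituting and matching coefficients of each power of t gives A0 = -5/6, A1 = 1, so x_p = -5/6 + t.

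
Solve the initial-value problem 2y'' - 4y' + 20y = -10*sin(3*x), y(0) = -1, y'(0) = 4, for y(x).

Divide through by 2: y'' - 2y' + 10y = -5*sin(3*x).
Characteristic equation r² - 2r + 10 = 0 has discriminant (-2)² - 4·(10) = -36 < 0, so r = 1 ± 3i.
Hence y_h = C1*cos(3*x)*exp(x) + C2*exp(x)*sin(3*x).
Try y_p = A*cos(3*x) + B*sin(3*x). Substituting and equating the coefficients of cos(3x) and sin(3x) gives A = -30/37, B = -5/37, so y_p = -30*cos(3*x)/37 - 5*sin(3*x)/37.
General solution: y = -30*cos(3*x)/37 - 5*sin(3*x)/37 + C1*cos(3*x)*exp(x) + C2*exp(x)*sin(3*x).
Apply the initial conditions: y(0) = -30/37 + C1 = -1 and y'(0) = -15/37 + C1 + 3*C2 = 4. Solving gives C1 = -7/37, C2 = 170/111.

y = -30*cos(3*x)/37 - 5*sin(3*x)/37 - 7*cos(3*x)*exp(x)/37 + 170*exp(x)*sin(3*x)/111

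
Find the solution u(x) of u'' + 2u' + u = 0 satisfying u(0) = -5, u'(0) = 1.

u = -5*exp(-x) - 4*x*exp(-x)

Characteristic equation r² + 2r + 1 = 0 has discriminant (2)² - 4·(1) = 0, so r = -1 is a repeated root.
Hence u_h = (C1 + C2*x)*exp(-x).
Apply the initial conditions: u(0) = C1 = -5 and u'(0) = C2 - C1 = 1. Solving gives C1 = -5, C2 = -4.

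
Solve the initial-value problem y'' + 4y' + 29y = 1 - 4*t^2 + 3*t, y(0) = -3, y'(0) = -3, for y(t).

Characteristic equation r² + 4r + 29 = 0 has discriminant (4)² - 4·(29) = -100 < 0, so r = -2 ± 5i.
Hence y_h = C1*cos(5*t)*exp(-2*t) + C2*exp(-2*t)*sin(5*t).
For the particular solution try y_p = A0 + A1*t + A2*t^2. Substituting and matching coefficients of each power of t gives A0 = 597/24389, A1 = 119/841, A2 = -4/29, so y_p = 597/24389 - 4*t^2/29 + 119*t/841.
General solution: y = 597/24389 - 4*t^2/29 + 119*t/841 + C1*cos(5*t)*exp(-2*t) + C2*exp(-2*t)*sin(5*t).
Apply the initial conditions: y(0) = 597/24389 + C1 = -3 and y'(0) = 119/841 - 2*C1 + 5*C2 = -3. Solving gives C1 = -73764/24389, C2 = -224146/121945.

y = 597/24389 - 4*t**2/29 + 119*t/841 - 224146*exp(-2*t)*sin(5*t)/121945 - 73764*cos(5*t)*exp(-2*t)/24389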